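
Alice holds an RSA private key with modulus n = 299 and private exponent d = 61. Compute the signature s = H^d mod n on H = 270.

218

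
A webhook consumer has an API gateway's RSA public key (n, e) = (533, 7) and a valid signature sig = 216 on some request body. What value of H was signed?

sig^2 ≡ 216^2 = 46656 ≡ 285
sig^4 ≡ 285^2 = 81225 ≡ 209
7 = 4 + 2 + 1, so sig^7 ≡ 209·285·216 ≡ 486 (mod 533)

486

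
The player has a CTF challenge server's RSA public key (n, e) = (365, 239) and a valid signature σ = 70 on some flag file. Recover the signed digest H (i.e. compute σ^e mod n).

σ^2 ≡ 70^2 = 4900 ≡ 155
σ^4 ≡ 155^2 = 24025 ≡ 300
σ^8 ≡ 300^2 = 90000 ≡ 210
σ^16 ≡ 210^2 = 44100 ≡ 300
σ^32 ≡ 300^2 = 90000 ≡ 210
σ^64 ≡ 210^2 = 44100 ≡ 300
σ^128 ≡ 300^2 = 90000 ≡ 210
239 = 128 + 64 + 32 + 8 + 4 + 2 + 1, so σ^239 ≡ 210·300·210·210·300·155·70 ≡ 170 (mod 365)

170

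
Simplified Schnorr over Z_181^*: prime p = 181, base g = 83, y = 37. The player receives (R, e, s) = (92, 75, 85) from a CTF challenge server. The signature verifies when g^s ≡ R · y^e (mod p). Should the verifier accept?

g^s mod p:
83^2 = 6889 ≡ 11
83^4 ≡ 11^2 = 121
83^8 ≡ 121^2 = 14641 ≡ 161
83^16 ≡ 161^2 = 25921 ≡ 38
83^32 ≡ 38^2 = 1444 ≡ 177
83^64 ≡ 177^2 = 31329 ≡ 16
85 = 64 + 16 + 4 + 1, so 83^85 ≡ 16·38·121·83 ≡ 109 (mod 181)
R · y^e mod p:
37^2 = 1369 ≡ 102
37^4 ≡ 102^2 = 10404 ≡ 87
37^8 ≡ 87^2 = 7569 ≡ 148
37^16 ≡ 148^2 = 21904 ≡ 3
37^32 ≡ 3^2 = 9
37^64 ≡ 9^2 = 81
75 = 64 + 8 + 2 + 1, so 37^75 ≡ 81·148·102·37 ≡ 133 (mod 181)
92·133 = 12236 ≡ 109 (mod 181)
109 ≡ 109 (mod 181); signature holds.

accept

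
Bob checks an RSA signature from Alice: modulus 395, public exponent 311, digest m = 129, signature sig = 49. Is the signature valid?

valid

sig^311 mod 395 = 129
sig^311 mod 395 = 129 matches m.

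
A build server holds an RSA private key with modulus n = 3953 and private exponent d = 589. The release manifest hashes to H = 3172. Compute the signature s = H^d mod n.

1379

Squares mod 3953: H^1≡3172, H^2≡1199, H^4≡2662, H^8≡2468, H^16≡3404, H^32≡973, H^64≡1962, H^128≡3175, H^256≡475, H^512≡304
589 = 512 + 64 + 8 + 4 + 1, so H^589 ≡ 304·1962·2468·2662·3172 ≡ 1379 (mod 3953)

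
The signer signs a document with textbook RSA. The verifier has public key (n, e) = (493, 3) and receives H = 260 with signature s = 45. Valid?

no

s^2 ≡ 45^2 = 2025 ≡ 53
3 = 2 + 1, so s^3 ≡ 53·45 ≡ 413 (mod 493)
The recovered value 413 does not match the digest 260.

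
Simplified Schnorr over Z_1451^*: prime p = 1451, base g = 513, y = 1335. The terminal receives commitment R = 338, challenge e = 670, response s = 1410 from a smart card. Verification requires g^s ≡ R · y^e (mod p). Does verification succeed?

fails

g^s mod p:
513^2 = 263169 ≡ 538
513^4 ≡ 538^2 = 289444 ≡ 695
513^8 ≡ 695^2 = 483025 ≡ 1293
513^16 ≡ 1293^2 = 1671849 ≡ 297
513^32 ≡ 297^2 = 88209 ≡ 1149
513^64 ≡ 1149^2 = 1320201 ≡ 1242
513^128 ≡ 1242^2 = 1542564 ≡ 151
513^256 ≡ 151^2 = 22801 ≡ 1036
513^512 ≡ 1036^2 = 1073296 ≡ 1007
513^1024 ≡ 1007^2 = 1014049 ≡ 1251
1410 = 1024 + 256 + 128 + 2, so 513^1410 ≡ 1251·1036·151·538 ≡ 530 (mod 1451)
R · y^e mod p:
1335^2 = 1782225 ≡ 397
1335^4 ≡ 397^2 = 157609 ≡ 901
1335^8 ≡ 901^2 = 811801 ≡ 692
1335^16 ≡ 692^2 = 478864 ≡ 34
1335^32 ≡ 34^2 = 1156
1335^64 ≡ 1156^2 = 1336336 ≡ 1416
1335^128 ≡ 1416^2 = 2005056 ≡ 1225
1335^256 ≡ 1225^2 = 1500625 ≡ 291
1335^512 ≡ 291^2 = 84681 ≡ 523
670 = 512 + 128 + 16 + 8 + 4 + 2, so 1335^670 ≡ 523·1225·34·692·901·397 ≡ 1106 (mod 1451)
338·1106 = 373828 ≡ 921 (mod 1451)
530 ≠ 921; the check fails.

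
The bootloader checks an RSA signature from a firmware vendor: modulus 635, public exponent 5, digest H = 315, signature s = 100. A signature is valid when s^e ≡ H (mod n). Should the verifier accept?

s^2 ≡ 100^2 = 10000 ≡ 475
s^4 ≡ 475^2 = 225625 ≡ 200
5 = 4 + 1, so s^5 ≡ 200·100 ≡ 315 (mod 635)
315 = H, so the signature checks out.

accept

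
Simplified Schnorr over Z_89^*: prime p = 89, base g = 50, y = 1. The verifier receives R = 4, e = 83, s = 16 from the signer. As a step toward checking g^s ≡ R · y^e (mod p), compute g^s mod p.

50^2 = 2500 ≡ 8
50^4 ≡ 8^2 = 64
50^8 ≡ 64^2 = 4096 ≡ 2
50^16 ≡ 2^2 = 4

4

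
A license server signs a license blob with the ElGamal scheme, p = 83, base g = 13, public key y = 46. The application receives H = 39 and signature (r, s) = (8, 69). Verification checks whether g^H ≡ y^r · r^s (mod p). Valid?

Left side g^H mod p:
13^2 = 169 ≡ 3
13^4 ≡ 3^2 = 9
13^8 ≡ 9^2 = 81
13^16 ≡ 81^2 = 6561 ≡ 4
13^32 ≡ 4^2 = 16
39 = 32 + 4 + 2 + 1, so 13^39 ≡ 16·9·3·13 ≡ 55 (mod 83)
Right side y^r · r^s mod p:
46^2 = 2116 ≡ 41
46^4 ≡ 41^2 = 1681 ≡ 21
46^8 ≡ 21^2 = 441 ≡ 26
8^2 = 64
8^4 ≡ 64^2 = 4096 ≡ 29
8^8 ≡ 29^2 = 841 ≡ 11
8^16 ≡ 11^2 = 121 ≡ 38
8^32 ≡ 38^2 = 1444 ≡ 33
8^64 ≡ 33^2 = 1089 ≡ 10
69 = 64 + 4 + 1, so 8^69 ≡ 10·29·8 ≡ 79 (mod 83)
26·79 = 2054 ≡ 62 (mod 83)
55 ≠ 62, so verification fails.

no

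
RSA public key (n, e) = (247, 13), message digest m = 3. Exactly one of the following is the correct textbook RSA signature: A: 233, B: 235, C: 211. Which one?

C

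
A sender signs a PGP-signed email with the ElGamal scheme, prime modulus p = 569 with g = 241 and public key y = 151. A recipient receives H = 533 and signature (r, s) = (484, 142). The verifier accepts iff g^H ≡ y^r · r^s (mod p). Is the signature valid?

Left side g^H mod p:
Squares mod 569: 241^1≡241, 241^2≡43, 241^4≡142, 241^8≡249, 241^16≡549, 241^32≡400, 241^64≡111, 241^128≡372, 241^256≡117, 241^512≡33
533 = 512 + 16 + 4 + 1, so 241^533 ≡ 33·549·142·241 ≡ 504 (mod 569)
Right side y^r · r^s mod p:
Squares mod 569: 151^1≡151, 151^2≡41, 151^4≡543, 151^8≡107, 151^16≡69, 151^32≡209, 151^64≡437, 151^128≡354, 151^256≡136
484 = 256 + 128 + 64 + 32 + 4, so 151^484 ≡ 136·354·437·209·543 ≡ 476 (mod 569)
Squares mod 569: 484^1≡484, 484^2≡397, 484^4≡565, 484^8≡16, 484^16≡256, 484^32≡101, 484^64≡528, 484^128≡543
142 = 128 + 8 + 4 + 2, so 484^142 ≡ 543·16·565·397 ≡ 568 (mod 569)
476·568 = 270368 ≡ 93 (mod 569)
504 ≠ 93, so verification fails.

invalid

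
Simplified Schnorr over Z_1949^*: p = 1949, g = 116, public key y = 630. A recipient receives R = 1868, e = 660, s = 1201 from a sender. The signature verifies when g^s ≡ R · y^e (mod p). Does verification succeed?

passes

g^s mod p:
Squares mod 1949: 116^1≡116, 116^2≡1762, 116^4≡1836, 116^8≡1075, 116^16≡1817, 116^32≡1832, 116^64≡46, 116^128≡167, 116^256≡603, 116^512≡1095, 116^1024≡390
1201 = 1024 + 128 + 32 + 16 + 1, so 116^1201 ≡ 390·167·1832·1817·116 ≡ 1154 (mod 1949)
R · y^e mod p:
Squares mod 1949: 630^1≡630, 630^2≡1253, 630^4≡1064, 630^8≡1676, 630^16≡467, 630^32≡1750, 630^64≡621, 630^128≡1688, 630^256≡1855, 630^512≡1040
660 = 512 + 128 + 16 + 4, so 630^660 ≡ 1040·1688·467·1064 ≡ 82 (mod 1949)
1868·82 = 153176 ≡ 1154 (mod 1949)
1154 ≡ 1154 (mod 1949); signature holds.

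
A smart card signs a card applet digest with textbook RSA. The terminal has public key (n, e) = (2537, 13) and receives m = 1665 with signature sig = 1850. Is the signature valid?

sig^2 ≡ 1850^2 = 3422500 ≡ 87
sig^4 ≡ 87^2 = 7569 ≡ 2495
sig^8 ≡ 2495^2 = 6225025 ≡ 1764
13 = 8 + 4 + 1, so sig^13 ≡ 1764·2495·1850 ≡ 1162 (mod 2537)
The recovered value 1162 does not match the digest 1665.

invalid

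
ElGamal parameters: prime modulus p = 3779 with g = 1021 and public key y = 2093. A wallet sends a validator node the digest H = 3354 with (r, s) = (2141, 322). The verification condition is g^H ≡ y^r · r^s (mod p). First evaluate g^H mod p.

1021^2 = 1042441 ≡ 3216
1021^4 ≡ 3216^2 = 10342656 ≡ 3312
1021^8 ≡ 3312^2 = 10969344 ≡ 2686
1021^16 ≡ 2686^2 = 7214596 ≡ 485
1021^32 ≡ 485^2 = 235225 ≡ 927
1021^64 ≡ 927^2 = 859329 ≡ 1496
1021^128 ≡ 1496^2 = 2238016 ≡ 848
1021^256 ≡ 848^2 = 719104 ≡ 1094
1021^512 ≡ 1094^2 = 1196836 ≡ 2672
1021^1024 ≡ 2672^2 = 7139584 ≡ 1053
1021^2048 ≡ 1053^2 = 1108809 ≡ 1562
3354 = 2048 + 1024 + 256 + 16 + 8 + 2, so 1021^3354 ≡ 1562·1053·1094·485·2686·3216 ≡ 1757 (mod 3779)

1757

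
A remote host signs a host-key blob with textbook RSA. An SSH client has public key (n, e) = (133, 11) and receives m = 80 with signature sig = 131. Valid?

sig^2 ≡ 131^2 = 17161 ≡ 4
sig^4 ≡ 4^2 = 16
sig^8 ≡ 16^2 = 256 ≡ 123
11 = 8 + 2 + 1, so sig^11 ≡ 123·4·131 ≡ 80 (mod 133)
sig^11 mod 133 = 80 matches m.

yes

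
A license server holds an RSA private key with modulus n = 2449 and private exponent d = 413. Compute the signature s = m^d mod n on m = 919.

m^413 mod 2449 = 2096

2096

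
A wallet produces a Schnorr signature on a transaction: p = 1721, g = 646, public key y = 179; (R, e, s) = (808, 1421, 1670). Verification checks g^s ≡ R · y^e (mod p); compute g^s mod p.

Squares mod 1721: 646^1≡646, 646^2≡834, 646^4≡272, 646^8≡1702, 646^16≡361, 646^32≡1246, 646^64≡174, 646^128≡1019, 646^256≡598, 646^512≡1357, 646^1024≡1700
1670 = 1024 + 512 + 128 + 4 + 2, so 646^1670 ≡ 1700·1357·1019·272·834 ≡ 1519 (mod 1721)

1519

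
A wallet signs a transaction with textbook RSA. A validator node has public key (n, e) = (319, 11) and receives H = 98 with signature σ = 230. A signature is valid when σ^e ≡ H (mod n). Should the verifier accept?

σ^2 ≡ 230^2 = 52900 ≡ 265
σ^4 ≡ 265^2 = 70225 ≡ 45
σ^8 ≡ 45^2 = 2025 ≡ 111
11 = 8 + 2 + 1, so σ^11 ≡ 111·265·230 ≡ 98 (mod 319)
98 = H, so the signature checks out.

accept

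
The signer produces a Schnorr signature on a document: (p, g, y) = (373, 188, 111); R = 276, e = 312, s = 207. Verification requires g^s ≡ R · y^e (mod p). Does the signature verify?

g^s mod p:
188^2 = 35344 ≡ 282
188^4 ≡ 282^2 = 79524 ≡ 75
188^8 ≡ 75^2 = 5625 ≡ 30
188^16 ≡ 30^2 = 900 ≡ 154
188^32 ≡ 154^2 = 23716 ≡ 217
188^64 ≡ 217^2 = 47089 ≡ 91
188^128 ≡ 91^2 = 8281 ≡ 75
207 = 128 + 64 + 8 + 4 + 2 + 1, so 188^207 ≡ 75·91·30·75·282·188 ≡ 206 (mod 373)
R · y^e mod p:
111^2 = 12321 ≡ 12
111^4 ≡ 12^2 = 144
111^8 ≡ 144^2 = 20736 ≡ 221
111^16 ≡ 221^2 = 48841 ≡ 351
111^32 ≡ 351^2 = 123201 ≡ 111
111^64 ≡ 111^2 = 12321 ≡ 12
111^128 ≡ 12^2 = 144
111^256 ≡ 144^2 = 20736 ≡ 221
312 = 256 + 32 + 16 + 8, so 111^312 ≡ 221·111·351·221 ≡ 12 (mod 373)
276·12 = 3312 ≡ 328 (mod 373)
206 ≠ 328; the check fails.

does not verify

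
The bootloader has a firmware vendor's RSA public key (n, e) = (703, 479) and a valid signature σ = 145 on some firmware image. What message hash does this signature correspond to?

Squares mod 703: σ^1≡145, σ^2≡638, σ^4≡7, σ^8≡49, σ^16≡292, σ^32≡201, σ^64≡330, σ^128≡638, σ^256≡7
479 = 256 + 128 + 64 + 16 + 8 + 4 + 2 + 1, so σ^479 ≡ 7·638·330·292·49·7·638·145 ≡ 46 (mod 703)

46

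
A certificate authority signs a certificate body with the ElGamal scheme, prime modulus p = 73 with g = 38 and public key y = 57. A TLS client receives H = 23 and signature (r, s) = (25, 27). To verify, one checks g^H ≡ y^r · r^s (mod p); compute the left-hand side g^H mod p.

54

38^2 = 1444 ≡ 57
38^4 ≡ 57^2 = 3249 ≡ 37
38^8 ≡ 37^2 = 1369 ≡ 55
38^16 ≡ 55^2 = 3025 ≡ 32
23 = 16 + 4 + 2 + 1, so 38^23 ≡ 32·37·57·38 ≡ 54 (mod 73)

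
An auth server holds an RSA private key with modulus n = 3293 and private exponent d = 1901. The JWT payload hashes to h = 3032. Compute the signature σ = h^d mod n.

h^2 ≡ 3032^2 = 9193024 ≡ 2261
h^4 ≡ 2261^2 = 5112121 ≡ 1385
h^8 ≡ 1385^2 = 1918225 ≡ 1699
h^16 ≡ 1699^2 = 2886601 ≡ 1933
h^32 ≡ 1933^2 = 3736489 ≡ 2227
h^64 ≡ 2227^2 = 4959529 ≡ 271
h^128 ≡ 271^2 = 73441 ≡ 995
h^256 ≡ 995^2 = 990025 ≡ 2125
h^512 ≡ 2125^2 = 4515625 ≡ 922
h^1024 ≡ 922^2 = 850084 ≡ 490
1901 = 1024 + 512 + 256 + 64 + 32 + 8 + 4 + 1, so h^1901 ≡ 490·922·2125·271·2227·1699·1385·3032 ≡ 753 (mod 3293)

753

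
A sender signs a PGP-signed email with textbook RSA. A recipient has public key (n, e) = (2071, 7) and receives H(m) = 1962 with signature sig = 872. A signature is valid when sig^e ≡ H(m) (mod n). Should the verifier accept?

accept

sig^2 ≡ 872^2 = 760384 ≡ 327
sig^4 ≡ 327^2 = 106929 ≡ 1308
7 = 4 + 2 + 1, so sig^7 ≡ 1308·327·872 ≡ 1962 (mod 2071)
sig^7 mod 2071 = 1962 matches H(m).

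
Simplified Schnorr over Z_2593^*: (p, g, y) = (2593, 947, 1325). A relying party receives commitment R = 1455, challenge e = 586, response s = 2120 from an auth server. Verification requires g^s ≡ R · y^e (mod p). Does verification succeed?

g^s mod p:
947^2 = 896809 ≡ 2224
947^4 ≡ 2224^2 = 4946176 ≡ 1325
947^8 ≡ 1325^2 = 1755625 ≡ 164
947^16 ≡ 164^2 = 26896 ≡ 966
947^32 ≡ 966^2 = 933156 ≡ 2269
947^64 ≡ 2269^2 = 5148361 ≡ 1256
947^128 ≡ 1256^2 = 1577536 ≡ 992
947^256 ≡ 992^2 = 984064 ≡ 1317
947^512 ≡ 1317^2 = 1734489 ≡ 2365
947^1024 ≡ 2365^2 = 5593225 ≡ 124
947^2048 ≡ 124^2 = 15376 ≡ 2411
2120 = 2048 + 64 + 8, so 947^2120 ≡ 2411·1256·164 ≡ 506 (mod 2593)
R · y^e mod p:
1325^2 = 1755625 ≡ 164
1325^4 ≡ 164^2 = 26896 ≡ 966
1325^8 ≡ 966^2 = 933156 ≡ 2269
1325^16 ≡ 2269^2 = 5148361 ≡ 1256
1325^32 ≡ 1256^2 = 1577536 ≡ 992
1325^64 ≡ 992^2 = 984064 ≡ 1317
1325^128 ≡ 1317^2 = 1734489 ≡ 2365
1325^256 ≡ 2365^2 = 5593225 ≡ 124
1325^512 ≡ 124^2 = 15376 ≡ 2411
586 = 512 + 64 + 8 + 2, so 1325^586 ≡ 2411·1317·2269·164 ≡ 8 (mod 2593)
1455·8 = 11640 ≡ 1268 (mod 2593)
506 ≠ 1268; the check fails.

fails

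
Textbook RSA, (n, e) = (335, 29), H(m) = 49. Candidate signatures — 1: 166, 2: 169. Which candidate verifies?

2

Candidate 1: 166^2 = 27556 ≡ 86; 166^4 ≡ 86^2 = 7396 ≡ 26; 166^8 ≡ 26^2 = 676 ≡ 6; 166^16 ≡ 6^2 = 36; 29 = 16 + 8 + 4 + 1, so 166^29 ≡ 36·6·26·166 ≡ 286 (mod 335)
Candidate 2: 169^2 = 28561 ≡ 86; 169^4 ≡ 86^2 = 7396 ≡ 26; 169^8 ≡ 26^2 = 676 ≡ 6; 169^16 ≡ 6^2 = 36; 29 = 16 + 8 + 4 + 1, so 169^29 ≡ 36·6·26·169 ≡ 49 (mod 335)
  → matches H(m) = 49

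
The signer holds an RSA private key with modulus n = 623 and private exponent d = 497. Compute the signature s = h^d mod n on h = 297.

h^2 ≡ 297^2 = 88209 ≡ 366
h^4 ≡ 366^2 = 133956 ≡ 11
h^8 ≡ 11^2 = 121
h^16 ≡ 121^2 = 14641 ≡ 312
h^32 ≡ 312^2 = 97344 ≡ 156
h^64 ≡ 156^2 = 24336 ≡ 39
h^128 ≡ 39^2 = 1521 ≡ 275
h^256 ≡ 275^2 = 75625 ≡ 242
497 = 256 + 128 + 64 + 32 + 16 + 1, so h^497 ≡ 242·275·39·156·312·297 ≡ 565 (mod 623)

565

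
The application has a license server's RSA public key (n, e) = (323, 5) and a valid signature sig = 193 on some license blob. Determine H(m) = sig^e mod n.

262

sig^2 ≡ 193^2 = 37249 ≡ 104
sig^4 ≡ 104^2 = 10816 ≡ 157
5 = 4 + 1, so sig^5 ≡ 157·193 ≡ 262 (mod 323)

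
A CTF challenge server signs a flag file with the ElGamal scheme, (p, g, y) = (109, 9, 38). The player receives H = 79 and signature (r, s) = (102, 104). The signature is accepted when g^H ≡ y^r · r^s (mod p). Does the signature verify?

does not verify

Left side g^H mod p:
9^2 = 81
9^4 ≡ 81^2 = 6561 ≡ 21
9^8 ≡ 21^2 = 441 ≡ 5
9^16 ≡ 5^2 = 25
9^32 ≡ 25^2 = 625 ≡ 80
9^64 ≡ 80^2 = 6400 ≡ 78
79 = 64 + 8 + 4 + 2 + 1, so 9^79 ≡ 78·5·21·81·9 ≡ 35 (mod 109)
Right side y^r · r^s mod p:
38^2 = 1444 ≡ 27
38^4 ≡ 27^2 = 729 ≡ 75
38^8 ≡ 75^2 = 5625 ≡ 66
38^16 ≡ 66^2 = 4356 ≡ 105
38^32 ≡ 105^2 = 11025 ≡ 16
38^64 ≡ 16^2 = 256 ≡ 38
102 = 64 + 32 + 4 + 2, so 38^102 ≡ 38·16·75·27 ≡ 45 (mod 109)
102^2 = 10404 ≡ 49
102^4 ≡ 49^2 = 2401 ≡ 3
102^8 ≡ 3^2 = 9
102^16 ≡ 9^2 = 81
102^32 ≡ 81^2 = 6561 ≡ 21
102^64 ≡ 21^2 = 441 ≡ 5
104 = 64 + 32 + 8, so 102^104 ≡ 5·21·9 ≡ 73 (mod 109)
45·73 = 3285 ≡ 15 (mod 109)
35 ≠ 15, so verification fails.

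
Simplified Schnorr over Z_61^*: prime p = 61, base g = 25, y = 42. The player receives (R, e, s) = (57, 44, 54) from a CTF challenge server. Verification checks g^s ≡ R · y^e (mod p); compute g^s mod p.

58

25^54 mod 61 = 58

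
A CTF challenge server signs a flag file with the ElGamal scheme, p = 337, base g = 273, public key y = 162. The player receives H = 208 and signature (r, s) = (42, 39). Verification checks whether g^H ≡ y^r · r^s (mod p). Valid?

no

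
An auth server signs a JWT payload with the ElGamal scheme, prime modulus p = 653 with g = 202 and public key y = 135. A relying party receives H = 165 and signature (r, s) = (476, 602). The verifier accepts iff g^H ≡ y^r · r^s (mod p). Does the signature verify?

does not verify

Left side g^H mod p:
Squares mod 653: 202^1≡202, 202^2≡318, 202^4≡562, 202^8≡445, 202^16≡166, 202^32≡130, 202^64≡575, 202^128≡207
165 = 128 + 32 + 4 + 1, so 202^165 ≡ 207·130·562·202 ≡ 287 (mod 653)
Right side y^r · r^s mod p:
Squares mod 653: 135^1≡135, 135^2≡594, 135^4≡216, 135^8≡293, 135^16≡306, 135^32≡257, 135^64≡96, 135^128≡74, 135^256≡252
476 = 256 + 128 + 64 + 16 + 8 + 4, so 135^476 ≡ 252·74·96·306·293·216 ≡ 583 (mod 653)
Squares mod 653: 476^1≡476, 476^2≡638, 476^4≡225, 476^8≡344, 476^16≡143, 476^32≡206, 476^64≡644, 476^128≡81, 476^256≡31, 476^512≡308
602 = 512 + 64 + 16 + 8 + 2, so 476^602 ≡ 308·644·143·344·638 ≡ 359 (mod 653)
583·359 = 209297 ≡ 337 (mod 653)
287 ≠ 337, so verification fails.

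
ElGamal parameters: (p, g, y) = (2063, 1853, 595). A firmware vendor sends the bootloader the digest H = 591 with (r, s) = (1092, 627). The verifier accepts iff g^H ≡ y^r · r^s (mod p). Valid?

Left side g^H mod p:
1853^591 mod 2063 = 1785
Right side y^r · r^s mod p:
595^1092 mod 2063 = 739
1092^627 mod 2063 = 2004
739·2004 = 1480956 ≡ 1785 (mod 2063)
1785 ≡ 1785 (mod 2063), so the signature is genuine.

yes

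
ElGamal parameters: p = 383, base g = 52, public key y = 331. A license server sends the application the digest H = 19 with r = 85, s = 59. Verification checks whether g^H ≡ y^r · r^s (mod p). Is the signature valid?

valid

Left side g^H mod p:
52^2 = 2704 ≡ 23
52^4 ≡ 23^2 = 529 ≡ 146
52^8 ≡ 146^2 = 21316 ≡ 251
52^16 ≡ 251^2 = 63001 ≡ 189
19 = 16 + 2 + 1, so 52^19 ≡ 189·23·52 ≡ 74 (mod 383)
Right side y^r · r^s mod p:
331^2 = 109561 ≡ 23
331^4 ≡ 23^2 = 529 ≡ 146
331^8 ≡ 146^2 = 21316 ≡ 251
331^16 ≡ 251^2 = 63001 ≡ 189
331^32 ≡ 189^2 = 35721 ≡ 102
331^64 ≡ 102^2 = 10404 ≡ 63
85 = 64 + 16 + 4 + 1, so 331^85 ≡ 63·189·146·331 ≡ 14 (mod 383)
85^2 = 7225 ≡ 331
85^4 ≡ 331^2 = 109561 ≡ 23
85^8 ≡ 23^2 = 529 ≡ 146
85^16 ≡ 146^2 = 21316 ≡ 251
85^32 ≡ 251^2 = 63001 ≡ 189
59 = 32 + 16 + 8 + 2 + 1, so 85^59 ≡ 189·251·146·331·85 ≡ 60 (mod 383)
14·60 = 840 ≡ 74 (mod 383)
74 ≡ 74 (mod 383), so the signature is genuine.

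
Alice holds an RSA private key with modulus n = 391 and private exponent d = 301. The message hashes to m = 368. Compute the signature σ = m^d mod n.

92

m^301 mod 391 = 92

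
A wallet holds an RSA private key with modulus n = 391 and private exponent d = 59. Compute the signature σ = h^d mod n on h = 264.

355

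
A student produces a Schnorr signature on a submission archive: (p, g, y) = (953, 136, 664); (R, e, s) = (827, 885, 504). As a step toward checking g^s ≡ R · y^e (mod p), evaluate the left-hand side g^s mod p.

770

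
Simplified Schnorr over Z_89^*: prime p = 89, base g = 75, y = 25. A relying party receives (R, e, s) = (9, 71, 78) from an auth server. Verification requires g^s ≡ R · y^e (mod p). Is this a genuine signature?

genuine

g^s mod p:
Squares mod 89: 75^1≡75, 75^2≡18, 75^4≡57, 75^8≡45, 75^16≡67, 75^32≡39, 75^64≡8
78 = 64 + 8 + 4 + 2, so 75^78 ≡ 8·45·57·18 ≡ 10 (mod 89)
R · y^e mod p:
Squares mod 89: 25^1≡25, 25^2≡2, 25^4≡4, 25^8≡16, 25^16≡78, 25^32≡32, 25^64≡45
71 = 64 + 4 + 2 + 1, so 25^71 ≡ 45·4·2·25 ≡ 11 (mod 89)
9·11 = 99 ≡ 10 (mod 89)
10 ≡ 10 (mod 89); signature holds.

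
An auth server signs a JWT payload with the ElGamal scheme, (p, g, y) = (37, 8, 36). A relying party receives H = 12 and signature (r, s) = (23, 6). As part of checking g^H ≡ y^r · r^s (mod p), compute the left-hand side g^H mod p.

1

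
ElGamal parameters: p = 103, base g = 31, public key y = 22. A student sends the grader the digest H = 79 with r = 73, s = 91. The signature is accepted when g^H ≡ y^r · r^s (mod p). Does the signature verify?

Left side g^H mod p:
31^2 = 961 ≡ 34
31^4 ≡ 34^2 = 1156 ≡ 23
31^8 ≡ 23^2 = 529 ≡ 14
31^16 ≡ 14^2 = 196 ≡ 93
31^32 ≡ 93^2 = 8649 ≡ 100
31^64 ≡ 100^2 = 10000 ≡ 9
79 = 64 + 8 + 4 + 2 + 1, so 31^79 ≡ 9·14·23·34·31 ≡ 27 (mod 103)
Right side y^r · r^s mod p:
22^2 = 484 ≡ 72
22^4 ≡ 72^2 = 5184 ≡ 34
22^8 ≡ 34^2 = 1156 ≡ 23
22^16 ≡ 23^2 = 529 ≡ 14
22^32 ≡ 14^2 = 196 ≡ 93
22^64 ≡ 93^2 = 8649 ≡ 100
73 = 64 + 8 + 1, so 22^73 ≡ 100·23·22 ≡ 27 (mod 103)
73^2 = 5329 ≡ 76
73^4 ≡ 76^2 = 5776 ≡ 8
73^8 ≡ 8^2 = 64
73^16 ≡ 64^2 = 4096 ≡ 79
73^32 ≡ 79^2 = 6241 ≡ 61
73^64 ≡ 61^2 = 3721 ≡ 13
91 = 64 + 16 + 8 + 2 + 1, so 73^91 ≡ 13·79·64·76·73 ≡ 10 (mod 103)
27·10 = 270 ≡ 64 (mod 103)
27 ≠ 64, so verification fails.

does not verify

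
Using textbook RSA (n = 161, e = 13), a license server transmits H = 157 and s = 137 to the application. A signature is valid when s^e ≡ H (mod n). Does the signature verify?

does not verify

s^2 ≡ 137^2 = 18769 ≡ 93
s^4 ≡ 93^2 = 8649 ≡ 116
s^8 ≡ 116^2 = 13456 ≡ 93
13 = 8 + 4 + 1, so s^13 ≡ 93·116·137 ≡ 137 (mod 161)
The recovered value 137 does not match the digest 157.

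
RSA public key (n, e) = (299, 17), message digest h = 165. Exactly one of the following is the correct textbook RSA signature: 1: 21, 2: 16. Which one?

2

Candidate 1: 21^17 mod 299 = 281
Candidate 2: 16^17 mod 299 = 165
  → matches h = 165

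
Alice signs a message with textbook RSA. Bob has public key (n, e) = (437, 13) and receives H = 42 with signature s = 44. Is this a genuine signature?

genuine

Squares mod 437: s^1≡44, s^2≡188, s^4≡384, s^8≡187
13 = 8 + 4 + 1, so s^13 ≡ 187·384·44 ≡ 42 (mod 437)
42 = H, so the signature checks out.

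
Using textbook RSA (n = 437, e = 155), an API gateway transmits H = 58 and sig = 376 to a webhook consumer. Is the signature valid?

invalid

sig^2 ≡ 376^2 = 141376 ≡ 225
sig^4 ≡ 225^2 = 50625 ≡ 370
sig^8 ≡ 370^2 = 136900 ≡ 119
sig^16 ≡ 119^2 = 14161 ≡ 177
sig^32 ≡ 177^2 = 31329 ≡ 302
sig^64 ≡ 302^2 = 91204 ≡ 308
sig^128 ≡ 308^2 = 94864 ≡ 35
155 = 128 + 16 + 8 + 2 + 1, so sig^155 ≡ 35·177·119·225·376 ≡ 307 (mod 437)
307 ≠ 58, so verification fails.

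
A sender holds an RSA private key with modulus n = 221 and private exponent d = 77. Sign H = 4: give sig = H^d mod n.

140

H^2 ≡ 4^2 = 16
H^4 ≡ 16^2 = 256 ≡ 35
H^8 ≡ 35^2 = 1225 ≡ 120
H^16 ≡ 120^2 = 14400 ≡ 35
H^32 ≡ 35^2 = 1225 ≡ 120
H^64 ≡ 120^2 = 14400 ≡ 35
77 = 64 + 8 + 4 + 1, so H^77 ≡ 35·120·35·4 ≡ 140 (mod 221)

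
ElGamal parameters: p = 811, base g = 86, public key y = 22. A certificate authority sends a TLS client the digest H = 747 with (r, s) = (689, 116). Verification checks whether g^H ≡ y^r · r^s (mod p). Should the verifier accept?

Left side g^H mod p:
86^2 = 7396 ≡ 97
86^4 ≡ 97^2 = 9409 ≡ 488
86^8 ≡ 488^2 = 238144 ≡ 521
86^16 ≡ 521^2 = 271441 ≡ 567
86^32 ≡ 567^2 = 321489 ≡ 333
86^64 ≡ 333^2 = 110889 ≡ 593
86^128 ≡ 593^2 = 351649 ≡ 486
86^256 ≡ 486^2 = 236196 ≡ 195
86^512 ≡ 195^2 = 38025 ≡ 719
747 = 512 + 128 + 64 + 32 + 8 + 2 + 1, so 86^747 ≡ 719·486·593·333·521·97·86 ≡ 699 (mod 811)
Right side y^r · r^s mod p:
22^2 = 484
22^4 ≡ 484^2 = 234256 ≡ 688
22^8 ≡ 688^2 = 473344 ≡ 531
22^16 ≡ 531^2 = 281961 ≡ 544
22^32 ≡ 544^2 = 295936 ≡ 732
22^64 ≡ 732^2 = 535824 ≡ 564
22^128 ≡ 564^2 = 318096 ≡ 184
22^256 ≡ 184^2 = 33856 ≡ 605
22^512 ≡ 605^2 = 366025 ≡ 264
689 = 512 + 128 + 32 + 16 + 1, so 22^689 ≡ 264·184·732·544·22 ≡ 40 (mod 811)
689^2 = 474721 ≡ 286
689^4 ≡ 286^2 = 81796 ≡ 696
689^8 ≡ 696^2 = 484416 ≡ 249
689^16 ≡ 249^2 = 62001 ≡ 365
689^32 ≡ 365^2 = 133225 ≡ 221
689^64 ≡ 221^2 = 48841 ≡ 181
116 = 64 + 32 + 16 + 4, so 689^116 ≡ 181·221·365·696 ≡ 521 (mod 811)
40·521 = 20840 ≡ 565 (mod 811)
699 ≠ 565, so verification fails.

reject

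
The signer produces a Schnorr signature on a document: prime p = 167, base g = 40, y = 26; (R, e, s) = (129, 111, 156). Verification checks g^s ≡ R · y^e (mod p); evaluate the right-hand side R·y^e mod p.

7

26^2 = 676 ≡ 8
26^4 ≡ 8^2 = 64
26^8 ≡ 64^2 = 4096 ≡ 88
26^16 ≡ 88^2 = 7744 ≡ 62
26^32 ≡ 62^2 = 3844 ≡ 3
26^64 ≡ 3^2 = 9
111 = 64 + 32 + 8 + 4 + 2 + 1, so 26^111 ≡ 9·3·88·64·8·26 ≡ 13 (mod 167)
R · y^e ≡ 129·13 = 1677 ≡ 7 (mod 167)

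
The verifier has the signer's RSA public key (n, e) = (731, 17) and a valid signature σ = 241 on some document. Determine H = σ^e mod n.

20

Squares mod 731: σ^1≡241, σ^2≡332, σ^4≡574, σ^8≡526, σ^16≡358
17 = 16 + 1, so σ^17 ≡ 358·241 ≡ 20 (mod 731)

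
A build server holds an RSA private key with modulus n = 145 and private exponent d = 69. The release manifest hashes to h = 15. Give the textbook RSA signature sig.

Squares mod 145: h^1≡15, h^2≡80, h^4≡20, h^8≡110, h^16≡65, h^32≡20, h^64≡110
69 = 64 + 4 + 1, so h^69 ≡ 110·20·15 ≡ 85 (mod 145)

85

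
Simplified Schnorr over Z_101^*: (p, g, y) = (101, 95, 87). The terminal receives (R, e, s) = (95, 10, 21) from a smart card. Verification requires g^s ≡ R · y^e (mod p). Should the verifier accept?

g^s mod p:
Squares mod 101: 95^1≡95, 95^2≡36, 95^4≡84, 95^8≡87, 95^16≡95
21 = 16 + 4 + 1, so 95^21 ≡ 95·84·95 ≡ 95 (mod 101)
R · y^e mod p:
Squares mod 101: 87^1≡87, 87^2≡95, 87^4≡36, 87^8≡84
10 = 8 + 2, so 87^10 ≡ 84·95 ≡ 1 (mod 101)
95·1 = 95 ≡ 95 (mod 101)
95 ≡ 95 (mod 101); signature holds.

accept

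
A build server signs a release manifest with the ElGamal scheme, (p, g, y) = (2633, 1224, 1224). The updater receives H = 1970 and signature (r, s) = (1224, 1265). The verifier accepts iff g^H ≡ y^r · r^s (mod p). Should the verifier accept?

Left side g^H mod p:
1224^1970 mod 2633 = 2632
Right side y^r · r^s mod p:
1224^1224 mod 2633 = 1
1224^1265 mod 2633 = 1224
1·1224 = 1224 ≡ 1224 (mod 2633)
2632 ≠ 1224, so verification fails.

reject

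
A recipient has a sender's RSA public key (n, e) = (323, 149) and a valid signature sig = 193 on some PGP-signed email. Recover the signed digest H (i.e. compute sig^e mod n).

Squares mod 323: sig^1≡193, sig^2≡104, sig^4≡157, sig^8≡101, sig^16≡188, sig^32≡137, sig^64≡35, sig^128≡256
149 = 128 + 16 + 4 + 1, so sig^149 ≡ 256·188·157·193 ≡ 262 (mod 323)

262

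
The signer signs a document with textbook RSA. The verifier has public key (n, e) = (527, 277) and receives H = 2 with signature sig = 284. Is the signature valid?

Squares mod 527: sig^1≡284, sig^2≡25, sig^4≡98, sig^8≡118, sig^16≡222, sig^32≡273, sig^64≡222, sig^128≡273, sig^256≡222
277 = 256 + 16 + 4 + 1, so sig^277 ≡ 222·222·98·284 ≡ 377 (mod 527)
377 ≠ 2, so verification fails.

invalid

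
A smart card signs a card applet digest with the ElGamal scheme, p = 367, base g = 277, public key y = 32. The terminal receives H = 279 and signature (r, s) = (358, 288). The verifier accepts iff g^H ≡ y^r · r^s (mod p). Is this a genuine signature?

forged

Left side g^H mod p:
277^2 = 76729 ≡ 26
277^4 ≡ 26^2 = 676 ≡ 309
277^8 ≡ 309^2 = 95481 ≡ 61
277^16 ≡ 61^2 = 3721 ≡ 51
277^32 ≡ 51^2 = 2601 ≡ 32
277^64 ≡ 32^2 = 1024 ≡ 290
277^128 ≡ 290^2 = 84100 ≡ 57
277^256 ≡ 57^2 = 3249 ≡ 313
279 = 256 + 16 + 4 + 2 + 1, so 277^279 ≡ 313·51·309·26·277 ≡ 105 (mod 367)
Right side y^r · r^s mod p:
32^2 = 1024 ≡ 290
32^4 ≡ 290^2 = 84100 ≡ 57
32^8 ≡ 57^2 = 3249 ≡ 313
32^16 ≡ 313^2 = 97969 ≡ 347
32^32 ≡ 347^2 = 120409 ≡ 33
32^64 ≡ 33^2 = 1089 ≡ 355
32^128 ≡ 355^2 = 126025 ≡ 144
32^256 ≡ 144^2 = 20736 ≡ 184
358 = 256 + 64 + 32 + 4 + 2, so 32^358 ≡ 184·355·33·57·290 ≡ 333 (mod 367)
358^2 = 128164 ≡ 81
358^4 ≡ 81^2 = 6561 ≡ 322
358^8 ≡ 322^2 = 103684 ≡ 190
358^16 ≡ 190^2 = 36100 ≡ 134
358^32 ≡ 134^2 = 17956 ≡ 340
358^64 ≡ 340^2 = 115600 ≡ 362
358^128 ≡ 362^2 = 131044 ≡ 25
358^256 ≡ 25^2 = 625 ≡ 258
288 = 256 + 32, so 358^288 ≡ 258·340 ≡ 7 (mod 367)
333·7 = 2331 ≡ 129 (mod 367)
105 ≠ 129, so verification fails.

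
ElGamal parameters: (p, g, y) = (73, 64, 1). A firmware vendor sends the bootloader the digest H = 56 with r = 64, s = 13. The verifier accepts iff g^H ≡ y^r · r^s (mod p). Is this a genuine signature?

forged

Left side g^H mod p:
64^2 = 4096 ≡ 8
64^4 ≡ 8^2 = 64
64^8 ≡ 64^2 = 4096 ≡ 8
64^16 ≡ 8^2 = 64
64^32 ≡ 64^2 = 4096 ≡ 8
56 = 32 + 16 + 8, so 64^56 ≡ 8·64·8 ≡ 8 (mod 73)
Right side y^r · r^s mod p:
1^2 = 1
1^4 ≡ 1^2 = 1
1^8 ≡ 1^2 = 1
1^16 ≡ 1^2 = 1
1^32 ≡ 1^2 = 1
1^64 ≡ 1^2 = 1
64^2 = 4096 ≡ 8
64^4 ≡ 8^2 = 64
64^8 ≡ 64^2 = 4096 ≡ 8
13 = 8 + 4 + 1, so 64^13 ≡ 8·64·64 ≡ 64 (mod 73)
1·64 = 64 ≡ 64 (mod 73)
8 ≠ 64, so verification fails.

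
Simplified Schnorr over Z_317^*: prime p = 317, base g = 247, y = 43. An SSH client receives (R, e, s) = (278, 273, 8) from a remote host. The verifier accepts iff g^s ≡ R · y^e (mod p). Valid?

g^s mod p:
247^2 = 61009 ≡ 145
247^4 ≡ 145^2 = 21025 ≡ 103
247^8 ≡ 103^2 = 10609 ≡ 148
R · y^e mod p:
43^2 = 1849 ≡ 264
43^4 ≡ 264^2 = 69696 ≡ 273
43^8 ≡ 273^2 = 74529 ≡ 34
43^16 ≡ 34^2 = 1156 ≡ 205
43^32 ≡ 205^2 = 42025 ≡ 181
43^64 ≡ 181^2 = 32761 ≡ 110
43^128 ≡ 110^2 = 12100 ≡ 54
43^256 ≡ 54^2 = 2916 ≡ 63
273 = 256 + 16 + 1, so 43^273 ≡ 63·205·43 ≡ 278 (mod 317)
278·278 = 77284 ≡ 253 (mod 317)
148 ≠ 253; the check fails.

no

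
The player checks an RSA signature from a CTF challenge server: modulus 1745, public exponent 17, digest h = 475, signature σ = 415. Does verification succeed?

passes

σ^2 ≡ 415^2 = 172225 ≡ 1215
σ^4 ≡ 1215^2 = 1476225 ≡ 1700
σ^8 ≡ 1700^2 = 2890000 ≡ 280
σ^16 ≡ 280^2 = 78400 ≡ 1620
17 = 16 + 1, so σ^17 ≡ 1620·415 ≡ 475 (mod 1745)
475 = h, so the signature checks out.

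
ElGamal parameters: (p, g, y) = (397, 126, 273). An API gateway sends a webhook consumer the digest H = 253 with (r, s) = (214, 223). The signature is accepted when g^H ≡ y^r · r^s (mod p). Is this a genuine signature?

Left side g^H mod p:
Squares mod 397: 126^1≡126, 126^2≡393, 126^4≡16, 126^8≡256, 126^16≡31, 126^32≡167, 126^64≡99, 126^128≡273
253 = 128 + 64 + 32 + 16 + 8 + 4 + 1, so 126^253 ≡ 273·99·167·31·256·16·126 ≡ 1 (mod 397)
Right side y^r · r^s mod p:
Squares mod 397: 273^1≡273, 273^2≡290, 273^4≡333, 273^8≡126, 273^16≡393, 273^32≡16, 273^64≡256, 273^128≡31
214 = 128 + 64 + 16 + 4 + 2, so 273^214 ≡ 31·256·393·333·290 ≡ 393 (mod 397)
Squares mod 397: 214^1≡214, 214^2≡141, 214^4≡31, 214^8≡167, 214^16≡99, 214^32≡273, 214^64≡290, 214^128≡333
223 = 128 + 64 + 16 + 8 + 4 + 2 + 1, so 214^223 ≡ 333·290·99·167·31·141·214 ≡ 2 (mod 397)
393·2 = 786 ≡ 389 (mod 397)
1 ≠ 389, so verification fails.

forged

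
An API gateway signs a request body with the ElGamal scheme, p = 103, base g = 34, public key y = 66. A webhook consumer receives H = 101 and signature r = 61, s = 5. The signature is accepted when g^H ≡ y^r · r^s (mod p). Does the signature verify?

Left side g^H mod p:
Squares mod 103: 34^1≡34, 34^2≡23, 34^4≡14, 34^8≡93, 34^16≡100, 34^32≡9, 34^64≡81
101 = 64 + 32 + 4 + 1, so 34^101 ≡ 81·9·14·34 ≡ 100 (mod 103)
Right side y^r · r^s mod p:
Squares mod 103: 66^1≡66, 66^2≡30, 66^4≡76, 66^8≡8, 66^16≡64, 66^32≡79
61 = 32 + 16 + 8 + 4 + 1, so 66^61 ≡ 79·64·8·76·66 ≡ 34 (mod 103)
Squares mod 103: 61^1≡61, 61^2≡13, 61^4≡66
5 = 4 + 1, so 61^5 ≡ 66·61 ≡ 9 (mod 103)
34·9 = 306 ≡ 100 (mod 103)
100 ≡ 100 (mod 103), so the signature is genuine.

verifies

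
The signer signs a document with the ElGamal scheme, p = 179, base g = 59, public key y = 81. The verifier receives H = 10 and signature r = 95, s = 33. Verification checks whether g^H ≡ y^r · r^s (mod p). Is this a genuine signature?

Left side g^H mod p:
59^10 mod 179 = 45
Right side y^r · r^s mod p:
81^95 mod 179 = 100
95^33 mod 179 = 135
100·135 = 13500 ≡ 75 (mod 179)
45 ≠ 75, so verification fails.

forged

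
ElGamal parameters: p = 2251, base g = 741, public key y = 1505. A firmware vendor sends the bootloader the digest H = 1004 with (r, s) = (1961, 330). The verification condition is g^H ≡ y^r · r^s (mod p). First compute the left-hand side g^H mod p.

1818

741^1004 mod 2251 = 1818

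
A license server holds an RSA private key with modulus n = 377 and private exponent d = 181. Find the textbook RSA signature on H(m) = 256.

(H(m))^2 ≡ 256^2 = 65536 ≡ 315
(H(m))^4 ≡ 315^2 = 99225 ≡ 74
(H(m))^8 ≡ 74^2 = 5476 ≡ 198
(H(m))^16 ≡ 198^2 = 39204 ≡ 373
(H(m))^32 ≡ 373^2 = 139129 ≡ 16
(H(m))^64 ≡ 16^2 = 256
(H(m))^128 ≡ 256^2 = 65536 ≡ 315
181 = 128 + 32 + 16 + 4 + 1, so (H(m))^181 ≡ 315·16·373·74·256 ≡ 139 (mod 377)

139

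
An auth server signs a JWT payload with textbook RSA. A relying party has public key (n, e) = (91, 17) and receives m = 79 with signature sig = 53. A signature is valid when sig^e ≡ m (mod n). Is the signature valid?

valid

sig^2 ≡ 53^2 = 2809 ≡ 79
sig^4 ≡ 79^2 = 6241 ≡ 53
sig^8 ≡ 53^2 = 2809 ≡ 79
sig^16 ≡ 79^2 = 6241 ≡ 53
17 = 16 + 1, so sig^17 ≡ 53·53 ≡ 79 (mod 91)
79 = m, so the signature checks out.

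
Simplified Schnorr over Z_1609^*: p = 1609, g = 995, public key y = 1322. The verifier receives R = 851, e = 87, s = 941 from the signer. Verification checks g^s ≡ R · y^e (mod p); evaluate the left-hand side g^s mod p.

795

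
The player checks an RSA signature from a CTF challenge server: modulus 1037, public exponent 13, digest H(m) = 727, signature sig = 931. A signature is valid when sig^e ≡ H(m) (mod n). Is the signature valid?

sig^2 ≡ 931^2 = 866761 ≡ 866
sig^4 ≡ 866^2 = 749956 ≡ 205
sig^8 ≡ 205^2 = 42025 ≡ 545
13 = 8 + 4 + 1, so sig^13 ≡ 545·205·931 ≡ 727 (mod 1037)
727 = H(m), so the signature checks out.

valid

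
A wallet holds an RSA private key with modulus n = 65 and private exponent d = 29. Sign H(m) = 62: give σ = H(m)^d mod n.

17

(H(m))^2 ≡ 62^2 = 3844 ≡ 9
(H(m))^4 ≡ 9^2 = 81 ≡ 16
(H(m))^8 ≡ 16^2 = 256 ≡ 61
(H(m))^16 ≡ 61^2 = 3721 ≡ 16
29 = 16 + 8 + 4 + 1, so (H(m))^29 ≡ 16·61·16·62 ≡ 17 (mod 65)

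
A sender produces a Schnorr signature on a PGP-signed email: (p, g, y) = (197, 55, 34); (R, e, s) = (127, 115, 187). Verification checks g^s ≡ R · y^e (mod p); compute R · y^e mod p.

65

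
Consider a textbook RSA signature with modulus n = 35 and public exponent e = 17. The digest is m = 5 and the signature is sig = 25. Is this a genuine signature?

sig^2 ≡ 25^2 = 625 ≡ 30
sig^4 ≡ 30^2 = 900 ≡ 25
sig^8 ≡ 25^2 = 625 ≡ 30
sig^16 ≡ 30^2 = 900 ≡ 25
17 = 16 + 1, so sig^17 ≡ 25·25 ≡ 30 (mod 35)
The recovered value 30 does not match the digest 5.

forged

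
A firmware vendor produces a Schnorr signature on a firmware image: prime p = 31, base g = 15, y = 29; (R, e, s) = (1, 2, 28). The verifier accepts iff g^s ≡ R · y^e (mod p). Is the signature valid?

g^s mod p:
Squares mod 31: 15^1≡15, 15^2≡8, 15^4≡2, 15^8≡4, 15^16≡16
28 = 16 + 8 + 4, so 15^28 ≡ 16·4·2 ≡ 4 (mod 31)
R · y^e mod p:
Squares mod 31: 29^1≡29, 29^2≡4
29^2 ≡ 4 (mod 31)
1·4 = 4 ≡ 4 (mod 31)
4 ≡ 4 (mod 31); signature holds.

valid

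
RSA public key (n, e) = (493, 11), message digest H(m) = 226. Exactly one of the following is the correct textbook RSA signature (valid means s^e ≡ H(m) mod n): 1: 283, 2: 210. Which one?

2

Candidate 1: 283^11 mod 493 = 267
Candidate 2: 210^11 mod 493 = 226
  → matches H(m) = 226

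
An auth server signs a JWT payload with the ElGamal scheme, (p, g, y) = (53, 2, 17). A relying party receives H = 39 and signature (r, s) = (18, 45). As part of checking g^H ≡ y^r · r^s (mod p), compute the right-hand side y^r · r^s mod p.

17^18 mod 53 = 13
18^45 mod 53 = 14
y^r · r^s ≡ 13·14 = 182 ≡ 23 (mod 53)

23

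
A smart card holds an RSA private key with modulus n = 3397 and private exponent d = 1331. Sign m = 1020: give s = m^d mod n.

573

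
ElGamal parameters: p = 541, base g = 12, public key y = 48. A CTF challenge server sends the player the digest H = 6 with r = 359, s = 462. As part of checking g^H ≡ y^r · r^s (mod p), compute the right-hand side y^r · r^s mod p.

48^2 = 2304 ≡ 140
48^4 ≡ 140^2 = 19600 ≡ 124
48^8 ≡ 124^2 = 15376 ≡ 228
48^16 ≡ 228^2 = 51984 ≡ 48
48^32 ≡ 48^2 = 2304 ≡ 140
48^64 ≡ 140^2 = 19600 ≡ 124
48^128 ≡ 124^2 = 15376 ≡ 228
48^256 ≡ 228^2 = 51984 ≡ 48
359 = 256 + 64 + 32 + 4 + 2 + 1, so 48^359 ≡ 48·124·140·124·140·48 ≡ 124 (mod 541)
359^2 = 128881 ≡ 123
359^4 ≡ 123^2 = 15129 ≡ 522
359^8 ≡ 522^2 = 272484 ≡ 361
359^16 ≡ 361^2 = 130321 ≡ 481
359^32 ≡ 481^2 = 231361 ≡ 354
359^64 ≡ 354^2 = 125316 ≡ 345
359^128 ≡ 345^2 = 119025 ≡ 5
359^256 ≡ 5^2 = 25
462 = 256 + 128 + 64 + 8 + 4 + 2, so 359^462 ≡ 25·5·345·361·522·123 ≡ 102 (mod 541)
y^r · r^s ≡ 124·102 = 12648 ≡ 205 (mod 541)

205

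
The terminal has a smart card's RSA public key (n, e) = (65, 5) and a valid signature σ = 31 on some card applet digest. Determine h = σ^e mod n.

Squares mod 65: σ^1≡31, σ^2≡51, σ^4≡1
5 = 4 + 1, so σ^5 ≡ 1·31 ≡ 31 (mod 65)

31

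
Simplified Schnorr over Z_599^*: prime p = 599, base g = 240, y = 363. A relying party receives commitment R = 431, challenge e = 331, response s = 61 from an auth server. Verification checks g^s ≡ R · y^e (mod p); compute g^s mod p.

240^2 = 57600 ≡ 96
240^4 ≡ 96^2 = 9216 ≡ 231
240^8 ≡ 231^2 = 53361 ≡ 50
240^16 ≡ 50^2 = 2500 ≡ 104
240^32 ≡ 104^2 = 10816 ≡ 34
61 = 32 + 16 + 8 + 4 + 1, so 240^61 ≡ 34·104·50·231·240 ≡ 392 (mod 599)

392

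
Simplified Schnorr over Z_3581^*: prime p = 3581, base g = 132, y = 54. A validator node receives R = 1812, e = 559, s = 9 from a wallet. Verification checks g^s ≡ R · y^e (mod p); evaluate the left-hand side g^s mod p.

1471

132^9 mod 3581 = 1471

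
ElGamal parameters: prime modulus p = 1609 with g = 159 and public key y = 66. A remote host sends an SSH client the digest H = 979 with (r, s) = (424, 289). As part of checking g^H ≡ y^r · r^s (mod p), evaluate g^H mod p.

174

159^2 = 25281 ≡ 1146
159^4 ≡ 1146^2 = 1313316 ≡ 372
159^8 ≡ 372^2 = 138384 ≡ 10
159^16 ≡ 10^2 = 100
159^32 ≡ 100^2 = 10000 ≡ 346
159^64 ≡ 346^2 = 119716 ≡ 650
159^128 ≡ 650^2 = 422500 ≡ 942
159^256 ≡ 942^2 = 887364 ≡ 805
159^512 ≡ 805^2 = 648025 ≡ 1207
979 = 512 + 256 + 128 + 64 + 16 + 2 + 1, so 159^979 ≡ 1207·805·942·650·100·1146·159 ≡ 174 (mod 1609)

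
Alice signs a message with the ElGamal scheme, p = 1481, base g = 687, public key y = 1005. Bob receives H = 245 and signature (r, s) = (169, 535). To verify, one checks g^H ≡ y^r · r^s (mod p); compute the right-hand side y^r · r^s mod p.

1148

1005^2 = 1010025 ≡ 1464
1005^4 ≡ 1464^2 = 2143296 ≡ 289
1005^8 ≡ 289^2 = 83521 ≡ 585
1005^16 ≡ 585^2 = 342225 ≡ 114
1005^32 ≡ 114^2 = 12996 ≡ 1148
1005^64 ≡ 1148^2 = 1317904 ≡ 1295
1005^128 ≡ 1295^2 = 1677025 ≡ 533
169 = 128 + 32 + 8 + 1, so 1005^169 ≡ 533·1148·585·1005 ≡ 13 (mod 1481)
169^2 = 28561 ≡ 422
169^4 ≡ 422^2 = 178084 ≡ 364
169^8 ≡ 364^2 = 132496 ≡ 687
169^16 ≡ 687^2 = 471969 ≡ 1011
169^32 ≡ 1011^2 = 1022121 ≡ 231
169^64 ≡ 231^2 = 53361 ≡ 45
169^128 ≡ 45^2 = 2025 ≡ 544
169^256 ≡ 544^2 = 295936 ≡ 1217
169^512 ≡ 1217^2 = 1481089 ≡ 89
535 = 512 + 16 + 4 + 2 + 1, so 169^535 ≡ 89·1011·364·422·169 ≡ 544 (mod 1481)
y^r · r^s ≡ 13·544 = 7072 ≡ 1148 (mod 1481)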